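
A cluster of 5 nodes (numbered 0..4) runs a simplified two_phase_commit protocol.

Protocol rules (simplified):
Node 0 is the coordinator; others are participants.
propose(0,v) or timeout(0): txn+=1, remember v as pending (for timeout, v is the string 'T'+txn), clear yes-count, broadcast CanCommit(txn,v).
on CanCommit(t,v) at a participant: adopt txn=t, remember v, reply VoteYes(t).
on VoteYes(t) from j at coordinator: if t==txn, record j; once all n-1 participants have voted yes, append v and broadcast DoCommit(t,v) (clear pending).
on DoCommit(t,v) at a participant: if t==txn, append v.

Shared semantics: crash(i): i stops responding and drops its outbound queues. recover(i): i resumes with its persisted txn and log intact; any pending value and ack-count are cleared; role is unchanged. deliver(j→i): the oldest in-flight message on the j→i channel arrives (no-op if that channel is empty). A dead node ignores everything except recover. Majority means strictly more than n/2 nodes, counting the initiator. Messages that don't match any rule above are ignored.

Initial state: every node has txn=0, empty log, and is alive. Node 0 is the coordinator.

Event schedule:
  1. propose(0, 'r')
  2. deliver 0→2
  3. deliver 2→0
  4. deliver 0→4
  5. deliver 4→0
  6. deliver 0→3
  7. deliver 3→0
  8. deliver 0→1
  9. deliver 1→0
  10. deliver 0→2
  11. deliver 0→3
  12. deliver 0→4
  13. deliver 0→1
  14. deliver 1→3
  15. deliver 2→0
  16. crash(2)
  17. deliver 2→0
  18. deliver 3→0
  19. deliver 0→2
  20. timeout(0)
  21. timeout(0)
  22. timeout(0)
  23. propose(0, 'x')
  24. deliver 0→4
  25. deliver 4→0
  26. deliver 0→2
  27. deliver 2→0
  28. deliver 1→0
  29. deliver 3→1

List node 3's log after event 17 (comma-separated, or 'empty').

step 1 propose(0,'r'): 0={coor,t=1,log=-}
step 2 deliver 0→2: 2={part,t=1,log=-}
step 3 deliver 2→0: —
step 4 deliver 0→4: 4={part,t=1,log=-}
step 5 deliver 4→0: —
step 6 deliver 0→3: 3={part,t=1,log=-}
step 7 deliver 3→0: —
step 8 deliver 0→1: 1={part,t=1,log=-}
step 9 deliver 1→0: 0={coor,t=1,log=r}
step 10 deliver 0→2: 2={part,t=1,log=r}
step 11 deliver 0→3: 3={part,t=1,log=r}
step 12 deliver 0→4: 4={part,t=1,log=r}
step 13 deliver 0→1: 1={part,t=1,log=r}
step 14 deliver 1→3: —
step 15 deliver 2→0: —
step 16 crash(2): 2={✗part,t=1,log=r}
step 17 deliver 2→0: —

r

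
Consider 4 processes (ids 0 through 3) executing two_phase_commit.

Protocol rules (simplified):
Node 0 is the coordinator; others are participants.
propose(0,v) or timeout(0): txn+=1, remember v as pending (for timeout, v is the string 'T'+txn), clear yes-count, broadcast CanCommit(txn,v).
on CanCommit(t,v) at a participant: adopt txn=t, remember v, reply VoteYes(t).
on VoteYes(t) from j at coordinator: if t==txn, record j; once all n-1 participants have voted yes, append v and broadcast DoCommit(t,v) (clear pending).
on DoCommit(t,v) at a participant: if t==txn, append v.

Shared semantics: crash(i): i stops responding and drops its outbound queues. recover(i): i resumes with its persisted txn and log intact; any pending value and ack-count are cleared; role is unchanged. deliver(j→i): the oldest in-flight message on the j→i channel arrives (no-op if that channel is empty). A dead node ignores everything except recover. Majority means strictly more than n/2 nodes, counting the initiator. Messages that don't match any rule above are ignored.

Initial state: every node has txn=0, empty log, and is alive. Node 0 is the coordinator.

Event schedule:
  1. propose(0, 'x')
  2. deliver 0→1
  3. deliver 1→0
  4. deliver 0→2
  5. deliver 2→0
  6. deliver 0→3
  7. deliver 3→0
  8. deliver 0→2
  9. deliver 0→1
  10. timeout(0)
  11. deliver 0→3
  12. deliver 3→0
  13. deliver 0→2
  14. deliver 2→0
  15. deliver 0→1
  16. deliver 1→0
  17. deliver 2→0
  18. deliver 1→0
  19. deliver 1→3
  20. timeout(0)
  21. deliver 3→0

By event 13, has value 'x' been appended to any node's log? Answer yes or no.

1. propose(0,'x'):  <0:coor t1 ->
2. deliver 0→1:  <1:part t1 ->
3. deliver 1→0:  nop
4. deliver 0→2:  <2:part t1 ->
5. deliver 2→0:  nop
6. deliver 0→3:  <3:part t1 ->
7. deliver 3→0:  <0:coor t1 x>
8. deliver 0→2:  <2:part t1 x>
9. deliver 0→1:  <1:part t1 x>
10. timeout(0):  <0:coor t2 x>
11. deliver 0→3:  <3:part t1 x>
12. deliver 3→0:  nop
13. deliver 0→2:  <2:part t2 x>

yes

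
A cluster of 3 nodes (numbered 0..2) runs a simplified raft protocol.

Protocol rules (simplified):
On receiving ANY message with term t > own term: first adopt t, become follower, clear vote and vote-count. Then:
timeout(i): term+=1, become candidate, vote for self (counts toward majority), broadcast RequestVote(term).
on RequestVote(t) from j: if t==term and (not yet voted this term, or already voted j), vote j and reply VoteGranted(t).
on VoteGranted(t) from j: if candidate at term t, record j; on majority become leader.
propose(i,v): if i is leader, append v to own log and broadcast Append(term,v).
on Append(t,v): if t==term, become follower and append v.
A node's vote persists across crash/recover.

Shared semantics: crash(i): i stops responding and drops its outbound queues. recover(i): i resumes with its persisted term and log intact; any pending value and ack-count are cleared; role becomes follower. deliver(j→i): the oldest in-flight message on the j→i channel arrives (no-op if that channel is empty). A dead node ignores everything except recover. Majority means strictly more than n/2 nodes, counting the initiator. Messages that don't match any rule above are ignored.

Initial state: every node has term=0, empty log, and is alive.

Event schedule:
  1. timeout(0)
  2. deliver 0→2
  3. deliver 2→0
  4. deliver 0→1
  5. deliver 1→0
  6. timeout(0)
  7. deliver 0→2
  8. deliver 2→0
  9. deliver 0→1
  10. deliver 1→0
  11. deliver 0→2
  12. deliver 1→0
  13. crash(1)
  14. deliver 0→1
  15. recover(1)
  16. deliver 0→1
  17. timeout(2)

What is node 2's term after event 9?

2

[1] timeout(0) → N0(cand t1 [-])
[2] deliver 0→2 → N2(foll t1 [-])
[3] deliver 2→0 → N0(lead t1 [-])
[4] deliver 0→1 → N1(foll t1 [-])
[5] deliver 1→0 → ∅
[6] timeout(0) → N0(cand t2 [-])
[7] deliver 0→2 → N2(foll t2 [-])
[8] deliver 2→0 → N0(lead t2 [-])
[9] deliver 0→1 → N1(foll t2 [-])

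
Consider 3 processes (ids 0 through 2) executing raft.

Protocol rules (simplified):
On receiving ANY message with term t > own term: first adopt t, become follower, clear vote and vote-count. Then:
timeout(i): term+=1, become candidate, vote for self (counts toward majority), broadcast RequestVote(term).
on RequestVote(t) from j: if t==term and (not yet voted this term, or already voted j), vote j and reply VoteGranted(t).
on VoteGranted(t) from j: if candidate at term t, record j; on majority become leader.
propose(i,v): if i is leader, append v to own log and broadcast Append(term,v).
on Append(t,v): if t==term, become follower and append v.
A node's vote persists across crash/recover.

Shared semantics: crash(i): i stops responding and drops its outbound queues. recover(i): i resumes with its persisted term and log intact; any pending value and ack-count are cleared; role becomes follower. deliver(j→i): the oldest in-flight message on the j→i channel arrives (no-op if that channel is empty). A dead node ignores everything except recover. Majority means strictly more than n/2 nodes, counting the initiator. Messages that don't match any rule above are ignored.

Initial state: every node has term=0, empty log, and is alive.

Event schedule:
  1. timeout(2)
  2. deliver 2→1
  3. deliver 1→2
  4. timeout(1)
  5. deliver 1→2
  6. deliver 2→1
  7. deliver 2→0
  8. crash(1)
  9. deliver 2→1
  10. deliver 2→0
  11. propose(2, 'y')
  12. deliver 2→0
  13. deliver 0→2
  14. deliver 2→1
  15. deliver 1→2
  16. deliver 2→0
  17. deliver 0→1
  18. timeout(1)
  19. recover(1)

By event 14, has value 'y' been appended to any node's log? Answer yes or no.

no

after 1 — timeout(2): n2:cand/t1/[-]
after 2 — deliver 2→1: n1:foll/t1/[-]
after 3 — deliver 1→2: n2:lead/t1/[-]
after 4 — timeout(1): n1:cand/t2/[-]
after 5 — deliver 1→2: n2:foll/t2/[-]
after 6 — deliver 2→1: n1:lead/t2/[-]
after 7 — deliver 2→0: n0:foll/t1/[-]
after 8 — crash(1): n1:✗lead/t2/[-]
after 9 — deliver 2→1: ·
after 10 — deliver 2→0: ·
after 11 — propose(2,'y'): ·
after 12 — deliver 2→0: ·
after 13 — deliver 0→2: ·
after 14 — deliver 2→1: ·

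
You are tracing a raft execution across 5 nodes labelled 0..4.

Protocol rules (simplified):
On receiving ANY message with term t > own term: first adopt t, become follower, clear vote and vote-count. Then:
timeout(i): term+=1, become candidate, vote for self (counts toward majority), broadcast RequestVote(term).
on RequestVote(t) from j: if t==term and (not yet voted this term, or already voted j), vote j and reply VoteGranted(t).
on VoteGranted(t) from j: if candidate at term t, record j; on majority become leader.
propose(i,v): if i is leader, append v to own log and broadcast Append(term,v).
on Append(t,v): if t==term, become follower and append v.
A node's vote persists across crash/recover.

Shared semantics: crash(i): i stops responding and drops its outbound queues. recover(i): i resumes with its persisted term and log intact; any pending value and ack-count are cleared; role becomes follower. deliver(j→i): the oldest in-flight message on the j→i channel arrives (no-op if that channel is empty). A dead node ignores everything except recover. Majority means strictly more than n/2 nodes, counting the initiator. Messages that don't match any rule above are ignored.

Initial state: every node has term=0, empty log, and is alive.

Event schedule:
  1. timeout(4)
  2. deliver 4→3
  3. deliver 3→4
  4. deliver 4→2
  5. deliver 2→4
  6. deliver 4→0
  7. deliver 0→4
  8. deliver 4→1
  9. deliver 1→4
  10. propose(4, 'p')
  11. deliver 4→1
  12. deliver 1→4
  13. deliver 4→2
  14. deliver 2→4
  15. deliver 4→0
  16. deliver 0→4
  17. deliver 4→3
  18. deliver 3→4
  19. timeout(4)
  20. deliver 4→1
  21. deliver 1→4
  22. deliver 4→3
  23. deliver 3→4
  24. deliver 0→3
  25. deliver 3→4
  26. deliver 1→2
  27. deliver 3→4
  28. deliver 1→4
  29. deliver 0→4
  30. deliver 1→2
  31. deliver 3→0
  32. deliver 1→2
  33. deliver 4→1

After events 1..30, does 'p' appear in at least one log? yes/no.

after 1 — timeout(4): n4:cand/t1/[-]
after 2 — deliver 4→3: n3:foll/t1/[-]
after 3 — deliver 3→4: ·
after 4 — deliver 4→2: n2:foll/t1/[-]
after 5 — deliver 2→4: n4:lead/t1/[-]
after 6 — deliver 4→0: n0:foll/t1/[-]
after 7 — deliver 0→4: ·
after 8 — deliver 4→1: n1:foll/t1/[-]
after 9 — deliver 1→4: ·
after 10 — propose(4,'p'): n4:lead/t1/[p]
after 11 — deliver 4→1: n1:foll/t1/[p]
after 12 — deliver 1→4: ·
after 13 — deliver 4→2: n2:foll/t1/[p]
after 14 — deliver 2→4: ·
after 15 — deliver 4→0: n0:foll/t1/[p]
after 16 — deliver 0→4: ·
after 17 — deliver 4→3: n3:foll/t1/[p]
after 18 — deliver 3→4: ·
after 19 — timeout(4): n4:cand/t2/[p]
after 20 — deliver 4→1: n1:foll/t2/[p]
after 21 — deliver 1→4: ·
after 22 — deliver 4→3: n3:foll/t2/[p]
after 23 — deliver 3→4: n4:lead/t2/[p]
after 24 — deliver 0→3: ·
after 25 — deliver 3→4: ·
after 26 — deliver 1→2: ·
after 27 — deliver 3→4: ·
after 28 — deliver 1→4: ·
after 29 — deliver 0→4: ·
after 30 — deliver 1→2: ·

yes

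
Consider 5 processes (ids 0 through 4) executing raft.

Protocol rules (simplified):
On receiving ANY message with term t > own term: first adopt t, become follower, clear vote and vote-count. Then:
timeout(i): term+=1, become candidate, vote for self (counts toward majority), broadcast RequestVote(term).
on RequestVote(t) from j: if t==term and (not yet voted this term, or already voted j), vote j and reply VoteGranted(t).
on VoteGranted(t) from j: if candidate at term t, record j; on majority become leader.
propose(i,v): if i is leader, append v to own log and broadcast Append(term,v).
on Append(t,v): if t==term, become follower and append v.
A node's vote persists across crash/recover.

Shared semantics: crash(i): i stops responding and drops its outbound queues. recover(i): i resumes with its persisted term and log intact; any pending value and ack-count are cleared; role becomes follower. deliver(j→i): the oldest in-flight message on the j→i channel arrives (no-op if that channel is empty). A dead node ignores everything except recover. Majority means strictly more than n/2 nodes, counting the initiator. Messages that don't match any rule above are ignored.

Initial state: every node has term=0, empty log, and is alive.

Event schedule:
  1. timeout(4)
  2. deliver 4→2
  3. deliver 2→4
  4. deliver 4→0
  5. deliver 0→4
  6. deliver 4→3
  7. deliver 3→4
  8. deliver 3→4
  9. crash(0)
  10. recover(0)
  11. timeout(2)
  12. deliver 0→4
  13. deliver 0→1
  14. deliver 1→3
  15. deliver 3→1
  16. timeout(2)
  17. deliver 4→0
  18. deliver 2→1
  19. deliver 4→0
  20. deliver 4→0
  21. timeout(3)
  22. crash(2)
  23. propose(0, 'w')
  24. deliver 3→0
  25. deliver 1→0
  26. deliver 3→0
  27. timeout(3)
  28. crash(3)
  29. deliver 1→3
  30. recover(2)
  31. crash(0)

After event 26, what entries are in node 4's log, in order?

empty

e1 timeout(4): 4[cand,t=1,-]
e2 deliver 4→2: 2[foll,t=1,-]
e3 deliver 2→4: ·
e4 deliver 4→0: 0[foll,t=1,-]
e5 deliver 0→4: 4[lead,t=1,-]
e6 deliver 4→3: 3[foll,t=1,-]
e7 deliver 3→4: ·
e8 deliver 3→4: ·
e9 crash(0): 0[✗foll,t=1,-]
e10 recover(0): 0[foll,t=1,-]
e11 timeout(2): 2[cand,t=2,-]
e12 deliver 0→4: ·
e13 deliver 0→1: ·
e14 deliver 1→3: ·
e15 deliver 3→1: ·
e16 timeout(2): 2[cand,t=3,-]
e17 deliver 4→0: ·
e18 deliver 2→1: 1[foll,t=2,-]
e19 deliver 4→0: ·
e20 deliver 4→0: ·
e21 timeout(3): 3[cand,t=2,-]
e22 crash(2): 2[✗cand,t=3,-]
e23 propose(0,'w'): ·
e24 deliver 3→0: 0[foll,t=2,-]
e25 deliver 1→0: ·
e26 deliver 3→0: ·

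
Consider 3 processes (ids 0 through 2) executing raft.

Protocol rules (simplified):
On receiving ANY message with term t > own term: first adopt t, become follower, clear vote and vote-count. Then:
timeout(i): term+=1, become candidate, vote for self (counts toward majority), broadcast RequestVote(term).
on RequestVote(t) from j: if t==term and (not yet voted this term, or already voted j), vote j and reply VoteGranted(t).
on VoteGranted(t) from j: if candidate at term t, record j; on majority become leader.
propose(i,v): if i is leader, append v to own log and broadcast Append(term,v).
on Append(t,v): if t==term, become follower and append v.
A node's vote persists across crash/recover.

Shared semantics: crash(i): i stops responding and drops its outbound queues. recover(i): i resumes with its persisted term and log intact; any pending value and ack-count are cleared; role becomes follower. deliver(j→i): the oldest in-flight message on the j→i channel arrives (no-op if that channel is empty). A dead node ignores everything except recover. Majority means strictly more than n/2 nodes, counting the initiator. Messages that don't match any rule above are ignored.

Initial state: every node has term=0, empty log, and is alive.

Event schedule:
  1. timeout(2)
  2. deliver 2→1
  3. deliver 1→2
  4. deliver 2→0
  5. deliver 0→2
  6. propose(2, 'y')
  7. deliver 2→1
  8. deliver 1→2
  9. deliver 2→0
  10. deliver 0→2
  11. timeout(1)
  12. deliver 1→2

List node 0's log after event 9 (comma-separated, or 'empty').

step 1 timeout(2): 2={cand,t=1,log=-}
step 2 deliver 2→1: 1={foll,t=1,log=-}
step 3 deliver 1→2: 2={lead,t=1,log=-}
step 4 deliver 2→0: 0={foll,t=1,log=-}
step 5 deliver 0→2: —
step 6 propose(2,'y'): 2={lead,t=1,log=y}
step 7 deliver 2→1: 1={foll,t=1,log=y}
step 8 deliver 1→2: —
step 9 deliver 2→0: 0={foll,t=1,log=y}

y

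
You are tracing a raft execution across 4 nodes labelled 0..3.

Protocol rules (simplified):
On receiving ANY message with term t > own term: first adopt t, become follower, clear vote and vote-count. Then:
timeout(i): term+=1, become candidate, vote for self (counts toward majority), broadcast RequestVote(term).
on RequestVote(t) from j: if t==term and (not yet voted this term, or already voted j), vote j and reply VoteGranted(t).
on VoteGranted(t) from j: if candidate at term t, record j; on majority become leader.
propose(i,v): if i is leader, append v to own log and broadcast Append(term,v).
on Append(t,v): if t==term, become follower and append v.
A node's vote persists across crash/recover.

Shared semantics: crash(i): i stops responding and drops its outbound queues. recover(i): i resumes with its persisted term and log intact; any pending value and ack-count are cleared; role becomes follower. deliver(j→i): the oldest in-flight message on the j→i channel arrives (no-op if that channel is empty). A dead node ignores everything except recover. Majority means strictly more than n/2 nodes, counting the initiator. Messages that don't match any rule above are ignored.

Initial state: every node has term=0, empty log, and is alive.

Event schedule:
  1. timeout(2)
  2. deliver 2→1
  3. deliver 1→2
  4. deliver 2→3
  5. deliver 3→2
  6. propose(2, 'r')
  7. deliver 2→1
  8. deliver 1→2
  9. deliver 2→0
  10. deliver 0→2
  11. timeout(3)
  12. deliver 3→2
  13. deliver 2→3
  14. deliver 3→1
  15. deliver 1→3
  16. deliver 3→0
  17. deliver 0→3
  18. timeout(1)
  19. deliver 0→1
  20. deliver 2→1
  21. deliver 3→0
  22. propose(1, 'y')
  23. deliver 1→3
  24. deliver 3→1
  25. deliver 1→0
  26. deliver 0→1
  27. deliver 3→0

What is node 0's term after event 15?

[1] timeout(2) → N2(cand t1 [-])
[2] deliver 2→1 → N1(foll t1 [-])
[3] deliver 1→2 → ∅
[4] deliver 2→3 → N3(foll t1 [-])
[5] deliver 3→2 → N2(lead t1 [-])
[6] propose(2,'r') → N2(lead t1 [r])
[7] deliver 2→1 → N1(foll t1 [r])
[8] deliver 1→2 → ∅
[9] deliver 2→0 → N0(foll t1 [-])
[10] deliver 0→2 → ∅
[11] timeout(3) → N3(cand t2 [-])
[12] deliver 3→2 → N2(foll t2 [r])
[13] deliver 2→3 → ∅
[14] deliver 3→1 → N1(foll t2 [r])
[15] deliver 1→3 → ∅

1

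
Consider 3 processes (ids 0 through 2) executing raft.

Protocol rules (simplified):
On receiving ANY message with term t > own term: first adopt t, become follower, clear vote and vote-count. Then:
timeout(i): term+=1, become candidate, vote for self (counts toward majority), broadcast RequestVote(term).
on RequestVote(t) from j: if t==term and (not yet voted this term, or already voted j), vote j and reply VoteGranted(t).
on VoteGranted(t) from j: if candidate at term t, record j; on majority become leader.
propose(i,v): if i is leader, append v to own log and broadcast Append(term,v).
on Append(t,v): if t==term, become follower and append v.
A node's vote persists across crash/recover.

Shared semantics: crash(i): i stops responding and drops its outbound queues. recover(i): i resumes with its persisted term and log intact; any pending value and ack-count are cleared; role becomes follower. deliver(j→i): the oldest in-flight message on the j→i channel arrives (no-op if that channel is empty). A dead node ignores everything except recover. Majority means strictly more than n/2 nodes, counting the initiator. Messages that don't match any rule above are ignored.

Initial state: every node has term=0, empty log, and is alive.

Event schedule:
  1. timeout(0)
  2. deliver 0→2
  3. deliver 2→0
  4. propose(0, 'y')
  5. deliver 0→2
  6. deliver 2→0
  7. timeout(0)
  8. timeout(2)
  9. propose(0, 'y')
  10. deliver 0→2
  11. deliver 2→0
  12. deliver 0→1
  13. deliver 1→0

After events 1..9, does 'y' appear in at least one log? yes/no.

yes

after 1 — timeout(0): n0:cand/t1/[-]
after 2 — deliver 0→2: n2:foll/t1/[-]
after 3 — deliver 2→0: n0:lead/t1/[-]
after 4 — propose(0,'y'): n0:lead/t1/[y]
after 5 — deliver 0→2: n2:foll/t1/[y]
after 6 — deliver 2→0: ·
after 7 — timeout(0): n0:cand/t2/[y]
after 8 — timeout(2): n2:cand/t2/[y]
after 9 — propose(0,'y'): ·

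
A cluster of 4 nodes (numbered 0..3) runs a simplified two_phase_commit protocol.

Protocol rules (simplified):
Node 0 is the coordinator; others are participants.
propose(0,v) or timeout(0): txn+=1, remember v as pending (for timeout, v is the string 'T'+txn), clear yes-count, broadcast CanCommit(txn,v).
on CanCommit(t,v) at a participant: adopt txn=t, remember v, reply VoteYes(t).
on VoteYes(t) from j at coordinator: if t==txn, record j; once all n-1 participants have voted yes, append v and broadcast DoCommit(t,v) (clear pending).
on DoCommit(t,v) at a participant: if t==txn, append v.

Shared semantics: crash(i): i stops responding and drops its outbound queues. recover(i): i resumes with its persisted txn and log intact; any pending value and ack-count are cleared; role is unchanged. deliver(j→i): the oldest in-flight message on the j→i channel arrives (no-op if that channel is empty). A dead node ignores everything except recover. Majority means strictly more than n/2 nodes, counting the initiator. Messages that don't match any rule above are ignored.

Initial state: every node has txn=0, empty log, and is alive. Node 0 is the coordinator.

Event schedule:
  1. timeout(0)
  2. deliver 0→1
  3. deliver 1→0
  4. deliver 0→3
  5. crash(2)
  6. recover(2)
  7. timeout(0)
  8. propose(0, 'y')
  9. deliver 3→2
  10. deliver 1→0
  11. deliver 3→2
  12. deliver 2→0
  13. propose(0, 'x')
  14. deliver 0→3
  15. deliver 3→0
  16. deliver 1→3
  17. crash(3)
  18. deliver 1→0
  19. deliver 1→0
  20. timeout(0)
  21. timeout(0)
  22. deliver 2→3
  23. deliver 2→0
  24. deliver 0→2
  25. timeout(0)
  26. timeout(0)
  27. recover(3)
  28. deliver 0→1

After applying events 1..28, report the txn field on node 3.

2

after 1 — timeout(0): n0:coor/t1/[-]
after 2 — deliver 0→1: n1:part/t1/[-]
after 3 — deliver 1→0: ·
after 4 — deliver 0→3: n3:part/t1/[-]
after 5 — crash(2): n2:✗part/t0/[-]
after 6 — recover(2): n2:part/t0/[-]
after 7 — timeout(0): n0:coor/t2/[-]
after 8 — propose(0,'y'): n0:coor/t3/[-]
after 9 — deliver 3→2: ·
after 10 — deliver 1→0: ·
after 11 — deliver 3→2: ·
after 12 — deliver 2→0: ·
after 13 — propose(0,'x'): n0:coor/t4/[-]
after 14 — deliver 0→3: n3:part/t2/[-]
after 15 — deliver 3→0: ·
after 16 — deliver 1→3: ·
after 17 — crash(3): n3:✗part/t2/[-]
after 18 — deliver 1→0: ·
after 19 — deliver 1→0: ·
after 20 — timeout(0): n0:coor/t5/[-]
after 21 — timeout(0): n0:coor/t6/[-]
after 22 — deliver 2→3: ·
after 23 — deliver 2→0: ·
after 24 — deliver 0→2: n2:part/t1/[-]
after 25 — timeout(0): n0:coor/t7/[-]
after 26 — timeout(0): n0:coor/t8/[-]
after 27 — recover(3): n3:part/t2/[-]
after 28 — deliver 0→1: n1:part/t2/[-]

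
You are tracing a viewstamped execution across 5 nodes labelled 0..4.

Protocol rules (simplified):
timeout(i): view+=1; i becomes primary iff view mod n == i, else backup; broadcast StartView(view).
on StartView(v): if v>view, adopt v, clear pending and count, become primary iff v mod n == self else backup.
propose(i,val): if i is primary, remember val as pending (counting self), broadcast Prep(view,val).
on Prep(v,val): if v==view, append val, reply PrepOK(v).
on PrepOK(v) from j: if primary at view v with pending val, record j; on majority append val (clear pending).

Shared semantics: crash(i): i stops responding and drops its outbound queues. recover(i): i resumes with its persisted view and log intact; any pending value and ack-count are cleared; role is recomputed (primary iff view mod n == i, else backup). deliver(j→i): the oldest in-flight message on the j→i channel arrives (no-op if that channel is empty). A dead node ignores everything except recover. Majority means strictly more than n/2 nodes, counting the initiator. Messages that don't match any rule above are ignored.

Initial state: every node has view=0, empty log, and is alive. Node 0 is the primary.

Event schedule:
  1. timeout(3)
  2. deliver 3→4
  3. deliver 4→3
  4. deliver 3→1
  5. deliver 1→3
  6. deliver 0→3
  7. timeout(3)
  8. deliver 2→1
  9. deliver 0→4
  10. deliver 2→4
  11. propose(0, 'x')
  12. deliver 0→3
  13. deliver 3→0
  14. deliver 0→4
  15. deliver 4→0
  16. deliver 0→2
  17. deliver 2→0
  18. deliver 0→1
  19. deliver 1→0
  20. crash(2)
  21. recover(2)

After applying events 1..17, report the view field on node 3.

after 1 — timeout(3): n3:back/v1/[-]
after 2 — deliver 3→4: n4:back/v1/[-]
after 3 — deliver 4→3: ·
after 4 — deliver 3→1: n1:prim/v1/[-]
after 5 — deliver 1→3: ·
after 6 — deliver 0→3: ·
after 7 — timeout(3): n3:back/v2/[-]
after 8 — deliver 2→1: ·
after 9 — deliver 0→4: ·
after 10 — deliver 2→4: ·
after 11 — propose(0,'x'): ·
after 12 — deliver 0→3: ·
after 13 — deliver 3→0: n0:back/v1/[-]
after 14 — deliver 0→4: ·
after 15 — deliver 4→0: ·
after 16 — deliver 0→2: n2:back/v0/[x]
after 17 — deliver 2→0: ·

2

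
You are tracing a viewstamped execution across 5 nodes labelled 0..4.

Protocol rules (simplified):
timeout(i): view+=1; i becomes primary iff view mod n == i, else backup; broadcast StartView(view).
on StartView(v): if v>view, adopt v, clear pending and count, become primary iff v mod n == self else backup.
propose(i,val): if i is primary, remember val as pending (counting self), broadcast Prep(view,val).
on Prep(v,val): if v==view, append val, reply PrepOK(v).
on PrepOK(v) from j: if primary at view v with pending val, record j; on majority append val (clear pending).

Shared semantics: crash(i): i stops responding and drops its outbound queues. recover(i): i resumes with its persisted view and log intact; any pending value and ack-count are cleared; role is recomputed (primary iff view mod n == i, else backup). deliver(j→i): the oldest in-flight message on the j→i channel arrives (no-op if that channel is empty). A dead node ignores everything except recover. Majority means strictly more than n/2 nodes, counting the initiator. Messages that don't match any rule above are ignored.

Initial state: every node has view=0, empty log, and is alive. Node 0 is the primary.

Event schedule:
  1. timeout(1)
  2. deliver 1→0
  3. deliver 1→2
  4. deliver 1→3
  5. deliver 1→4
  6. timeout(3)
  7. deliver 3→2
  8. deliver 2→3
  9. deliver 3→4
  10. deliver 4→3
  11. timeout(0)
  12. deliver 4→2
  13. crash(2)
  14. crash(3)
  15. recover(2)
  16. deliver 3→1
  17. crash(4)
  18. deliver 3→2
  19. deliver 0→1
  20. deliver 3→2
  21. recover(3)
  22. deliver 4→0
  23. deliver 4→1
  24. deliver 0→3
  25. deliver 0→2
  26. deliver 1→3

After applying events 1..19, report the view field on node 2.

2

[1] timeout(1) → N1(prim v1 [-])
[2] deliver 1→0 → N0(back v1 [-])
[3] deliver 1→2 → N2(back v1 [-])
[4] deliver 1→3 → N3(back v1 [-])
[5] deliver 1→4 → N4(back v1 [-])
[6] timeout(3) → N3(back v2 [-])
[7] deliver 3→2 → N2(prim v2 [-])
[8] deliver 2→3 → ∅
[9] deliver 3→4 → N4(back v2 [-])
[10] deliver 4→3 → ∅
[11] timeout(0) → N0(back v2 [-])
[12] deliver 4→2 → ∅
[13] crash(2) → N2(✗prim v2 [-])
[14] crash(3) → N3(✗back v2 [-])
[15] recover(2) → N2(prim v2 [-])
[16] deliver 3→1 → ∅
[17] crash(4) → N4(✗back v2 [-])
[18] deliver 3→2 → ∅
[19] deliver 0→1 → N1(back v2 [-])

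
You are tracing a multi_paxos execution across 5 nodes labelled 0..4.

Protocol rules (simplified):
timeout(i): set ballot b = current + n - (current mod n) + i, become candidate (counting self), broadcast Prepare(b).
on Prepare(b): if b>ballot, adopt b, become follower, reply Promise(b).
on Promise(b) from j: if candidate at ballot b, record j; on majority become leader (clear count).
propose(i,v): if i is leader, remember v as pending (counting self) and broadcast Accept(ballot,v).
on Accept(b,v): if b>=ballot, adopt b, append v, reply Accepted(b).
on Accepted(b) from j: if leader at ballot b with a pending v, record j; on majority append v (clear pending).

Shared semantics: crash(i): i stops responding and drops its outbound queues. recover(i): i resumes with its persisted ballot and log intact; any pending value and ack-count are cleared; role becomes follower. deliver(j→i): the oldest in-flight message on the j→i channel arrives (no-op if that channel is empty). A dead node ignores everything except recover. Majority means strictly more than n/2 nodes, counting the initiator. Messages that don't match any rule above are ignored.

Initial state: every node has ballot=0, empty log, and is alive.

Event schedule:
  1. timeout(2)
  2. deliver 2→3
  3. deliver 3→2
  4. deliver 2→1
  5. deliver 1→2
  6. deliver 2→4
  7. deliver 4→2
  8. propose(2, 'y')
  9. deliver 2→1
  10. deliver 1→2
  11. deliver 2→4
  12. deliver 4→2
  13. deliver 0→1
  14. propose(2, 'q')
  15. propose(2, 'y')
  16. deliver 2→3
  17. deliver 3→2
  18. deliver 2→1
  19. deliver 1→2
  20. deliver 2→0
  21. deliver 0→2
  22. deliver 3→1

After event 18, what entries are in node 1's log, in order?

y,q

after 1 — timeout(2): n2:cand/b7/[-]
after 2 — deliver 2→3: n3:foll/b7/[-]
after 3 — deliver 3→2: ·
after 4 — deliver 2→1: n1:foll/b7/[-]
after 5 — deliver 1→2: n2:lead/b7/[-]
after 6 — deliver 2→4: n4:foll/b7/[-]
after 7 — deliver 4→2: ·
after 8 — propose(2,'y'): ·
after 9 — deliver 2→1: n1:foll/b7/[y]
after 10 — deliver 1→2: ·
after 11 — deliver 2→4: n4:foll/b7/[y]
after 12 — deliver 4→2: n2:lead/b7/[y]
after 13 — deliver 0→1: ·
after 14 — propose(2,'q'): ·
after 15 — propose(2,'y'): ·
after 16 — deliver 2→3: n3:foll/b7/[y]
after 17 — deliver 3→2: ·
after 18 — deliver 2→1: n1:foll/b7/[y,q]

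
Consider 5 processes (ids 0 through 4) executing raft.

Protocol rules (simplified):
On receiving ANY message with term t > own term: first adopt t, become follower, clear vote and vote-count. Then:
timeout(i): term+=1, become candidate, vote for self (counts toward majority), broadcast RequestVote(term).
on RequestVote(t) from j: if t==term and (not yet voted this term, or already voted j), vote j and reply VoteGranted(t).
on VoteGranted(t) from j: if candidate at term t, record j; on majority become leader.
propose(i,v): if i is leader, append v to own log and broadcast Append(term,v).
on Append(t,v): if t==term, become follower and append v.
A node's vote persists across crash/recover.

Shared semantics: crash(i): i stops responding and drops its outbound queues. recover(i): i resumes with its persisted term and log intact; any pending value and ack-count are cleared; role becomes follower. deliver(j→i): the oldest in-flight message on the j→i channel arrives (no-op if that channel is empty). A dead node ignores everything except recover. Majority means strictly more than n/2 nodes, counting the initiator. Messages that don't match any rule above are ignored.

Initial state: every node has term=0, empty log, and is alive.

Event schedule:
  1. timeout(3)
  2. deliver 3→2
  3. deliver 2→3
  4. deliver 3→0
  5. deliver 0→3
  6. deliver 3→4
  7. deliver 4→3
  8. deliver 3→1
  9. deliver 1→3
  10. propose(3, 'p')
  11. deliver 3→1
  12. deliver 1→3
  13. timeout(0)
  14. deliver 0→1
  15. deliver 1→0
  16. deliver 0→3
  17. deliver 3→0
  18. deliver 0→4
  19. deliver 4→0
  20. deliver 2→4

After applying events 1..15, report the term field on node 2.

1

1. timeout(3):  <3:cand t1 ->
2. deliver 3→2:  <2:foll t1 ->
3. deliver 2→3:  nop
4. deliver 3→0:  <0:foll t1 ->
5. deliver 0→3:  <3:lead t1 ->
6. deliver 3→4:  <4:foll t1 ->
7. deliver 4→3:  nop
8. deliver 3→1:  <1:foll t1 ->
9. deliver 1→3:  nop
10. propose(3,'p'):  <3:lead t1 p>
11. deliver 3→1:  <1:foll t1 p>
12. deliver 1→3:  nop
13. timeout(0):  <0:cand t2 ->
14. deliver 0→1:  <1:foll t2 p>
15. deliver 1→0:  nop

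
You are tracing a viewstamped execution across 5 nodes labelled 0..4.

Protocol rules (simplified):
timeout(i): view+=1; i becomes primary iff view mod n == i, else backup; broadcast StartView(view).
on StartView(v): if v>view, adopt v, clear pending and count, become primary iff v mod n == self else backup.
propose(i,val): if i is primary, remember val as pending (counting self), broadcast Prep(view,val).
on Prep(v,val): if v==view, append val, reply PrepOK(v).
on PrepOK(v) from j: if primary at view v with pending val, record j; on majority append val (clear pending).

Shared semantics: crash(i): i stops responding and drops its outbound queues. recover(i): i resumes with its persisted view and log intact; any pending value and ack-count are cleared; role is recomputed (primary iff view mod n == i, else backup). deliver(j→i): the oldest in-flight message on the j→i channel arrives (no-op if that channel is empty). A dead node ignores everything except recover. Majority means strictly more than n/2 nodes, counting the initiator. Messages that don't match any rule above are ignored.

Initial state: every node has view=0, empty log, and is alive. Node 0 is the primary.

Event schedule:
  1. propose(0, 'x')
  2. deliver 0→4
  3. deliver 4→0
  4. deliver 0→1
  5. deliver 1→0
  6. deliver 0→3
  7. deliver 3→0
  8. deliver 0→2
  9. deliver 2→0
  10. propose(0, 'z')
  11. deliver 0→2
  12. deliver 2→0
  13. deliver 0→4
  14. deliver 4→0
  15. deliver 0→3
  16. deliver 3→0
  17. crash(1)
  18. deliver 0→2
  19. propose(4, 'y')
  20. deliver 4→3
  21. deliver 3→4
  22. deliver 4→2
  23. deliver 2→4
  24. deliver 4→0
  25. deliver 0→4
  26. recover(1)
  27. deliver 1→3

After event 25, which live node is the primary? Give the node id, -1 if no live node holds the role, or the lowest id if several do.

after 1 — propose(0,'x'): ·
after 2 — deliver 0→4: n4:back/v0/[x]
after 3 — deliver 4→0: ·
after 4 — deliver 0→1: n1:back/v0/[x]
after 5 — deliver 1→0: n0:prim/v0/[x]
after 6 — deliver 0→3: n3:back/v0/[x]
after 7 — deliver 3→0: ·
after 8 — deliver 0→2: n2:back/v0/[x]
after 9 — deliver 2→0: ·
after 10 — propose(0,'z'): ·
after 11 — deliver 0→2: n2:back/v0/[x,z]
after 12 — deliver 2→0: ·
after 13 — deliver 0→4: n4:back/v0/[x,z]
after 14 — deliver 4→0: n0:prim/v0/[x,z]
after 15 — deliver 0→3: n3:back/v0/[x,z]
after 16 — deliver 3→0: ·
after 17 — crash(1): n1:✗back/v0/[x]
after 18 — deliver 0→2: ·
after 19 — propose(4,'y'): ·
after 20 — deliver 4→3: ·
after 21 — deliver 3→4: ·
after 22 — deliver 4→2: ·
after 23 — deliver 2→4: ·
after 24 — deliver 4→0: ·
after 25 — deliver 0→4: ·

0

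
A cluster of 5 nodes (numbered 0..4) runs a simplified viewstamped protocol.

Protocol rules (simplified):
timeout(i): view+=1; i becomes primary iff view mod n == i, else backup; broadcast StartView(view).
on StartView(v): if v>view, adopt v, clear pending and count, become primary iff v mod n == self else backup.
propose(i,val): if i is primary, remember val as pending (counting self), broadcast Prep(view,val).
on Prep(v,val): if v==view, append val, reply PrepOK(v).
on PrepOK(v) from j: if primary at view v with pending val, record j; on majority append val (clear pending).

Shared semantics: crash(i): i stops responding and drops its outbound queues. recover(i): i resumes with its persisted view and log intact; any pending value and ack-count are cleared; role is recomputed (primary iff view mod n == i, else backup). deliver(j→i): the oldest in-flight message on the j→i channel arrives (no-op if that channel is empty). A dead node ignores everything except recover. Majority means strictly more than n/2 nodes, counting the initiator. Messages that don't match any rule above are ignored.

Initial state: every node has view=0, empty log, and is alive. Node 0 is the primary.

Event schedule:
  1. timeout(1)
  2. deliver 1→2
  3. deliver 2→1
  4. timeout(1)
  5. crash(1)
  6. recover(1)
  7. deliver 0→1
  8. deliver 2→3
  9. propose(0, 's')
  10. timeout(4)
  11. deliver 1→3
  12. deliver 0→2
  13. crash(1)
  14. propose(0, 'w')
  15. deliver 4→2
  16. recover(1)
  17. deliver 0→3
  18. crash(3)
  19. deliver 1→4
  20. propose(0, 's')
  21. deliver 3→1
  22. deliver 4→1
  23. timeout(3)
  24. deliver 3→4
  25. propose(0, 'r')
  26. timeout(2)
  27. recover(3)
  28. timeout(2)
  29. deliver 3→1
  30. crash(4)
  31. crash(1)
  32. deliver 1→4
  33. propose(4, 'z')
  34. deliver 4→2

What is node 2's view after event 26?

step 1 timeout(1): 1={prim,v=1,log=-}
step 2 deliver 1→2: 2={back,v=1,log=-}
step 3 deliver 2→1: —
step 4 timeout(1): 1={back,v=2,log=-}
step 5 crash(1): 1={✗back,v=2,log=-}
step 6 recover(1): 1={back,v=2,log=-}
step 7 deliver 0→1: —
step 8 deliver 2→3: —
step 9 propose(0,'s'): —
step 10 timeout(4): 4={back,v=1,log=-}
step 11 deliver 1→3: —
step 12 deliver 0→2: —
step 13 crash(1): 1={✗back,v=2,log=-}
step 14 propose(0,'w'): —
step 15 deliver 4→2: —
step 16 recover(1): 1={back,v=2,log=-}
step 17 deliver 0→3: 3={back,v=0,log=s}
step 18 crash(3): 3={✗back,v=0,log=s}
step 19 deliver 1→4: —
step 20 propose(0,'s'): —
step 21 deliver 3→1: —
step 22 deliver 4→1: —
step 23 timeout(3): —
step 24 deliver 3→4: —
step 25 propose(0,'r'): —
step 26 timeout(2): 2={prim,v=2,log=-}

2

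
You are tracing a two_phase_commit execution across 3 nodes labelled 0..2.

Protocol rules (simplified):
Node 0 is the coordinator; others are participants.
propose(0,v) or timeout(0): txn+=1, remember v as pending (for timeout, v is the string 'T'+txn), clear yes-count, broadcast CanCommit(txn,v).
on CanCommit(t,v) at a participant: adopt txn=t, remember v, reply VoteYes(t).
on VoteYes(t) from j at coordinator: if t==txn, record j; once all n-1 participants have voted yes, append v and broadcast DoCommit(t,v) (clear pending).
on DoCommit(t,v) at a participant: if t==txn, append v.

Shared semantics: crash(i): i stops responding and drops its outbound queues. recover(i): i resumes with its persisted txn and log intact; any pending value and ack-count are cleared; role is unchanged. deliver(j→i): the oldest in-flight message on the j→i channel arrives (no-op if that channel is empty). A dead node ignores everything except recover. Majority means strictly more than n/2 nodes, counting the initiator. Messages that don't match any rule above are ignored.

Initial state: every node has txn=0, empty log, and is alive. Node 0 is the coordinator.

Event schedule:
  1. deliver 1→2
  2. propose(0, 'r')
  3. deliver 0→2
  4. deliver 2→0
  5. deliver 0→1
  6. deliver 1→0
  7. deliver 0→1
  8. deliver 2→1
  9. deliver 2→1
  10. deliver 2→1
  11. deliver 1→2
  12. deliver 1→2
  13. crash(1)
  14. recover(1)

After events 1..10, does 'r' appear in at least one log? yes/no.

after 1 — deliver 1→2: ·
after 2 — propose(0,'r'): n0:coor/t1/[-]
after 3 — deliver 0→2: n2:part/t1/[-]
after 4 — deliver 2→0: ·
after 5 — deliver 0→1: n1:part/t1/[-]
after 6 — deliver 1→0: n0:coor/t1/[r]
after 7 — deliver 0→1: n1:part/t1/[r]
after 8 — deliver 2→1: ·
after 9 — deliver 2→1: ·
after 10 — deliver 2→1: ·

yes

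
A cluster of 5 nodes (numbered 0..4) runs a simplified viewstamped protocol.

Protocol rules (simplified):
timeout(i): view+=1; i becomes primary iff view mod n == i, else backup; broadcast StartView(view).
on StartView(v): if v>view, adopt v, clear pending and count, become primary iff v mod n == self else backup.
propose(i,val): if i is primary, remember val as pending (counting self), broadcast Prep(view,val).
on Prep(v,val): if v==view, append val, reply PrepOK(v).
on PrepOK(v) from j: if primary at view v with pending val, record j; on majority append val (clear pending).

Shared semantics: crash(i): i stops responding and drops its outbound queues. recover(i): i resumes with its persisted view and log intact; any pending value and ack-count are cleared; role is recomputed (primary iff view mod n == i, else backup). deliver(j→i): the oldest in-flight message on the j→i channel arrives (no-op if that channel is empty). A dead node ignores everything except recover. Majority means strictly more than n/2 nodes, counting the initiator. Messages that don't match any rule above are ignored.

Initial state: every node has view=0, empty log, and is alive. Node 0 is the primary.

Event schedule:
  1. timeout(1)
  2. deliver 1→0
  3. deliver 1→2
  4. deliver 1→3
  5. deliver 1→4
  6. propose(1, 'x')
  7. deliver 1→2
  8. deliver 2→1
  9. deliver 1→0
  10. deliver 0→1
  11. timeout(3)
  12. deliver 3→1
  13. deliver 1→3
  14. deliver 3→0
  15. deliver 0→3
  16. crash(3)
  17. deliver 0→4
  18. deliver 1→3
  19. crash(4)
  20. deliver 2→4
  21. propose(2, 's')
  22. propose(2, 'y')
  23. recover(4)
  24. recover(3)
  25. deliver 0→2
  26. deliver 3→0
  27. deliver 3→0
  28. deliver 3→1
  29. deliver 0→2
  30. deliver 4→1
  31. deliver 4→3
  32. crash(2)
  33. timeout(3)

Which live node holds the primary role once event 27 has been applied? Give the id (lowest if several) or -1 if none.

-1

after 1 — timeout(1): n1:prim/v1/[-]
after 2 — deliver 1→0: n0:back/v1/[-]
after 3 — deliver 1→2: n2:back/v1/[-]
after 4 — deliver 1→3: n3:back/v1/[-]
after 5 — deliver 1→4: n4:back/v1/[-]
after 6 — propose(1,'x'): ·
after 7 — deliver 1→2: n2:back/v1/[x]
after 8 — deliver 2→1: ·
after 9 — deliver 1→0: n0:back/v1/[x]
after 10 — deliver 0→1: n1:prim/v1/[x]
after 11 — timeout(3): n3:back/v2/[-]
after 12 — deliver 3→1: n1:back/v2/[x]
after 13 — deliver 1→3: ·
after 14 — deliver 3→0: n0:back/v2/[x]
after 15 — deliver 0→3: ·
after 16 — crash(3): n3:✗back/v2/[-]
after 17 — deliver 0→4: ·
after 18 — deliver 1→3: ·
after 19 — crash(4): n4:✗back/v1/[-]
after 20 — deliver 2→4: ·
after 21 — propose(2,'s'): ·
after 22 — propose(2,'y'): ·
after 23 — recover(4): n4:back/v1/[-]
after 24 — recover(3): n3:back/v2/[-]
after 25 — deliver 0→2: ·
after 26 — deliver 3→0: ·
after 27 — deliver 3→0: ·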